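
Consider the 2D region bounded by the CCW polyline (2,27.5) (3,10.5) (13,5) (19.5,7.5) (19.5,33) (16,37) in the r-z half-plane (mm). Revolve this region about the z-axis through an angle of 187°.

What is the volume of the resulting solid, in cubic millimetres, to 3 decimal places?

Volume = 16644.389 mm³

Profile (r,z), 6 vertices: (2,27.5) (3,10.5) (13,5) (19.5,7.5) (19.5,33) (16,37)
edge 0: (2,27.5)→(3,10.5)  cross = 2·10.5 − 3·27.5 = -61.5000; (r_i+r_j)·cross = 5·-61.5000 = -307.5000
edge 1: (3,10.5)→(13,5)  cross = 3·5 − 13·10.5 = -121.5000; (r_i+r_j)·cross = 16·-121.5000 = -1944.0000
edge 2: (13,5)→(19.5,7.5)  cross = 13·7.5 − 19.5·5 = 0.0000; (r_i+r_j)·cross = 32.5·0.0000 = 0.0000
edge 3: (19.5,7.5)→(19.5,33)  cross = 19.5·33 − 19.5·7.5 = 497.2500; (r_i+r_j)·cross = 39·497.2500 = 19392.7500
edge 4: (19.5,33)→(16,37)  cross = 19.5·37 − 16·33 = 193.5000; (r_i+r_j)·cross = 35.5·193.5000 = 6869.2500
edge 5: (16,37)→(2,27.5)  cross = 16·27.5 − 2·37 = 366.0000; (r_i+r_j)·cross = 18·366.0000 = 6588.0000
Σcross = 873.7500 → A = |Σcross|/2 = 436.8750 mm²
Σ(r_i+r_j)·cross = 30598.5000 → first moment M = |Σ|/6 = 5099.7500
R_c = M/A = 5099.7500/436.8750 = 11.6732 mm
θ = 187° = 3.263766 rad
V = θ·R_c·A = 3.263766·11.6732·436.8750 = 16644.389 mm³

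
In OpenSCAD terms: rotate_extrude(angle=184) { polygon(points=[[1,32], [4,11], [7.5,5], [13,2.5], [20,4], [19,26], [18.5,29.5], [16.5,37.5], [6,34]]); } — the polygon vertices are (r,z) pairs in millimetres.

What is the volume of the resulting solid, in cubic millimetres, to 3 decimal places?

Volume = 18209.942 mm³

Profile (r,z), 9 vertices: (1,32) (4,11) (7.5,5) (13,2.5) (20,4) (19,26) (18.5,29.5) (16.5,37.5) (6,34)
edge 0: (1,32)→(4,11)  cross = 1·11 − 4·32 = -117.0000; (r_i+r_j)·cross = 5·-117.0000 = -585.0000
edge 1: (4,11)→(7.5,5)  cross = 4·5 − 7.5·11 = -62.5000; (r_i+r_j)·cross = 11.5·-62.5000 = -718.7500
edge 2: (7.5,5)→(13,2.5)  cross = 7.5·2.5 − 13·5 = -46.2500; (r_i+r_j)·cross = 20.5·-46.2500 = -948.1250
edge 3: (13,2.5)→(20,4)  cross = 13·4 − 20·2.5 = 2.0000; (r_i+r_j)·cross = 33·2.0000 = 66.0000
edge 4: (20,4)→(19,26)  cross = 20·26 − 19·4 = 444.0000; (r_i+r_j)·cross = 39·444.0000 = 17316.0000
edge 5: (19,26)→(18.5,29.5)  cross = 19·29.5 − 18.5·26 = 79.5000; (r_i+r_j)·cross = 37.5·79.5000 = 2981.2500
edge 6: (18.5,29.5)→(16.5,37.5)  cross = 18.5·37.5 − 16.5·29.5 = 207.0000; (r_i+r_j)·cross = 35·207.0000 = 7245.0000
edge 7: (16.5,37.5)→(6,34)  cross = 16.5·34 − 6·37.5 = 336.0000; (r_i+r_j)·cross = 22.5·336.0000 = 7560.0000
edge 8: (6,34)→(1,32)  cross = 6·32 − 1·34 = 158.0000; (r_i+r_j)·cross = 7·158.0000 = 1106.0000
Σcross = 1000.7500 → A = |Σcross|/2 = 500.3750 mm²
Σ(r_i+r_j)·cross = 34022.3750 → first moment M = |Σ|/6 = 5670.3958
R_c = M/A = 5670.3958/500.3750 = 11.3323 mm
θ = 184° = 3.211406 rad
V = θ·R_c·A = 3.211406·11.3323·500.3750 = 18209.942 mm³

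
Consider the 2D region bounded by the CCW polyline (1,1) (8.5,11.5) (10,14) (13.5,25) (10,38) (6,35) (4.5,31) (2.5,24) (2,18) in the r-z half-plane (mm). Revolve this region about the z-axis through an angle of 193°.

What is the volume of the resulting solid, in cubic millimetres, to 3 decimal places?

Profile (r,z), 9 vertices: (1,1) (8.5,11.5) (10,14) (13.5,25) (10,38) (6,35) (4.5,31) (2.5,24) (2,18)
edge 0: (1,1)→(8.5,11.5)  cross = 1·11.5 − 8.5·1 = 3.0000; (r_i+r_j)·cross = 9.5·3.0000 = 28.5000
edge 1: (8.5,11.5)→(10,14)  cross = 8.5·14 − 10·11.5 = 4.0000; (r_i+r_j)·cross = 18.5·4.0000 = 74.0000
edge 2: (10,14)→(13.5,25)  cross = 10·25 − 13.5·14 = 61.0000; (r_i+r_j)·cross = 23.5·61.0000 = 1433.5000
edge 3: (13.5,25)→(10,38)  cross = 13.5·38 − 10·25 = 263.0000; (r_i+r_j)·cross = 23.5·263.0000 = 6180.5000
edge 4: (10,38)→(6,35)  cross = 10·35 − 6·38 = 122.0000; (r_i+r_j)·cross = 16·122.0000 = 1952.0000
edge 5: (6,35)→(4.5,31)  cross = 6·31 − 4.5·35 = 28.5000; (r_i+r_j)·cross = 10.5·28.5000 = 299.2500
edge 6: (4.5,31)→(2.5,24)  cross = 4.5·24 − 2.5·31 = 30.5000; (r_i+r_j)·cross = 7·30.5000 = 213.5000
edge 7: (2.5,24)→(2,18)  cross = 2.5·18 − 2·24 = -3.0000; (r_i+r_j)·cross = 4.5·-3.0000 = -13.5000
edge 8: (2,18)→(1,1)  cross = 2·1 − 1·18 = -16.0000; (r_i+r_j)·cross = 3·-16.0000 = -48.0000
Σcross = 493.0000 → A = |Σcross|/2 = 246.5000 mm²
Σ(r_i+r_j)·cross = 10119.7500 → first moment M = |Σ|/6 = 1686.6250
R_c = M/A = 1686.6250/246.5000 = 6.8423 mm
θ = 193° = 3.368485 rad
V = θ·R_c·A = 3.368485·6.8423·246.5000 = 5681.372 mm³

Volume = 5681.372 mm³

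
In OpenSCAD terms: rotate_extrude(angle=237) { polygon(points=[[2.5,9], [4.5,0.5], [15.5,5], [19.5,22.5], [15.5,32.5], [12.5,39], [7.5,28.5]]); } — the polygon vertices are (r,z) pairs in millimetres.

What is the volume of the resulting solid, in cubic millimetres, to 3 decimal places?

Profile (r,z), 7 vertices: (2.5,9) (4.5,0.5) (15.5,5) (19.5,22.5) (15.5,32.5) (12.5,39) (7.5,28.5)
edge 0: (2.5,9)→(4.5,0.5)  cross = 2.5·0.5 − 4.5·9 = -39.2500; (r_i+r_j)·cross = 7·-39.2500 = -274.7500
edge 1: (4.5,0.5)→(15.5,5)  cross = 4.5·5 − 15.5·0.5 = 14.7500; (r_i+r_j)·cross = 20·14.7500 = 295.0000
edge 2: (15.5,5)→(19.5,22.5)  cross = 15.5·22.5 − 19.5·5 = 251.2500; (r_i+r_j)·cross = 35·251.2500 = 8793.7500
edge 3: (19.5,22.5)→(15.5,32.5)  cross = 19.5·32.5 − 15.5·22.5 = 285.0000; (r_i+r_j)·cross = 35·285.0000 = 9975.0000
edge 4: (15.5,32.5)→(12.5,39)  cross = 15.5·39 − 12.5·32.5 = 198.2500; (r_i+r_j)·cross = 28·198.2500 = 5551.0000
edge 5: (12.5,39)→(7.5,28.5)  cross = 12.5·28.5 − 7.5·39 = 63.7500; (r_i+r_j)·cross = 20·63.7500 = 1275.0000
edge 6: (7.5,28.5)→(2.5,9)  cross = 7.5·9 − 2.5·28.5 = -3.7500; (r_i+r_j)·cross = 10·-3.7500 = -37.5000
Σcross = 770.0000 → A = |Σcross|/2 = 385.0000 mm²
Σ(r_i+r_j)·cross = 25577.5000 → first moment M = |Σ|/6 = 4262.9167
R_c = M/A = 4262.9167/385.0000 = 11.0725 mm
θ = 237° = 4.136430 rad
V = θ·R_c·A = 4.136430·11.0725·385.0000 = 17633.258 mm³

Volume = 17633.258 mm³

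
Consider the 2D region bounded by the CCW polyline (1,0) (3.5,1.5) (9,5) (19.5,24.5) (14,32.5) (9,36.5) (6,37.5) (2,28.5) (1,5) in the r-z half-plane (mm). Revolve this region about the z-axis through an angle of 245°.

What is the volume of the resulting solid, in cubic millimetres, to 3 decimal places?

Profile (r,z), 9 vertices: (1,0) (3.5,1.5) (9,5) (19.5,24.5) (14,32.5) (9,36.5) (6,37.5) (2,28.5) (1,5)
edge 0: (1,0)→(3.5,1.5)  cross = 1·1.5 − 3.5·0 = 1.5000; (r_i+r_j)·cross = 4.5·1.5000 = 6.7500
edge 1: (3.5,1.5)→(9,5)  cross = 3.5·5 − 9·1.5 = 4.0000; (r_i+r_j)·cross = 12.5·4.0000 = 50.0000
edge 2: (9,5)→(19.5,24.5)  cross = 9·24.5 − 19.5·5 = 123.0000; (r_i+r_j)·cross = 28.5·123.0000 = 3505.5000
edge 3: (19.5,24.5)→(14,32.5)  cross = 19.5·32.5 − 14·24.5 = 290.7500; (r_i+r_j)·cross = 33.5·290.7500 = 9740.1250
edge 4: (14,32.5)→(9,36.5)  cross = 14·36.5 − 9·32.5 = 218.5000; (r_i+r_j)·cross = 23·218.5000 = 5025.5000
edge 5: (9,36.5)→(6,37.5)  cross = 9·37.5 − 6·36.5 = 118.5000; (r_i+r_j)·cross = 15·118.5000 = 1777.5000
edge 6: (6,37.5)→(2,28.5)  cross = 6·28.5 − 2·37.5 = 96.0000; (r_i+r_j)·cross = 8·96.0000 = 768.0000
edge 7: (2,28.5)→(1,5)  cross = 2·5 − 1·28.5 = -18.5000; (r_i+r_j)·cross = 3·-18.5000 = -55.5000
edge 8: (1,5)→(1,0)  cross = 1·0 − 1·5 = -5.0000; (r_i+r_j)·cross = 2·-5.0000 = -10.0000
Σcross = 828.7500 → A = |Σcross|/2 = 414.3750 mm²
Σ(r_i+r_j)·cross = 20807.8750 → first moment M = |Σ|/6 = 3467.9792
R_c = M/A = 3467.9792/414.3750 = 8.3692 mm
θ = 245° = 4.276057 rad
V = θ·R_c·A = 4.276057·8.3692·414.3750 = 14829.275 mm³

Volume = 14829.275 mm³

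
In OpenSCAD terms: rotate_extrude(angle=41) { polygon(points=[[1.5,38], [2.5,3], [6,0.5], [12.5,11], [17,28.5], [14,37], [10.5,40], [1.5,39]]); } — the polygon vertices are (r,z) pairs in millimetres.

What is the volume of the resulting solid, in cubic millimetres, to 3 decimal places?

Volume = 2518.278 mm³

Profile (r,z), 8 vertices: (1.5,38) (2.5,3) (6,0.5) (12.5,11) (17,28.5) (14,37) (10.5,40) (1.5,39)
edge 0: (1.5,38)→(2.5,3)  cross = 1.5·3 − 2.5·38 = -90.5000; (r_i+r_j)·cross = 4·-90.5000 = -362.0000
edge 1: (2.5,3)→(6,0.5)  cross = 2.5·0.5 − 6·3 = -16.7500; (r_i+r_j)·cross = 8.5·-16.7500 = -142.3750
edge 2: (6,0.5)→(12.5,11)  cross = 6·11 − 12.5·0.5 = 59.7500; (r_i+r_j)·cross = 18.5·59.7500 = 1105.3750
edge 3: (12.5,11)→(17,28.5)  cross = 12.5·28.5 − 17·11 = 169.2500; (r_i+r_j)·cross = 29.5·169.2500 = 4992.8750
edge 4: (17,28.5)→(14,37)  cross = 17·37 − 14·28.5 = 230.0000; (r_i+r_j)·cross = 31·230.0000 = 7130.0000
edge 5: (14,37)→(10.5,40)  cross = 14·40 − 10.5·37 = 171.5000; (r_i+r_j)·cross = 24.5·171.5000 = 4201.7500
edge 6: (10.5,40)→(1.5,39)  cross = 10.5·39 − 1.5·40 = 349.5000; (r_i+r_j)·cross = 12·349.5000 = 4194.0000
edge 7: (1.5,39)→(1.5,38)  cross = 1.5·38 − 1.5·39 = -1.5000; (r_i+r_j)·cross = 3·-1.5000 = -4.5000
Σcross = 871.2500 → A = |Σcross|/2 = 435.6250 mm²
Σ(r_i+r_j)·cross = 21115.1250 → first moment M = |Σ|/6 = 3519.1875
R_c = M/A = 3519.1875/435.6250 = 8.0785 mm
θ = 41° = 0.715585 rad
V = θ·R_c·A = 0.715585·8.0785·435.6250 = 2518.278 mm³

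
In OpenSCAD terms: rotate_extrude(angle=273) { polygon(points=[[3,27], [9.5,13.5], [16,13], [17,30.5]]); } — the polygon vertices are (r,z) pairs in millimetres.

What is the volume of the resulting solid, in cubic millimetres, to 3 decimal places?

Profile (r,z), 4 vertices: (3,27) (9.5,13.5) (16,13) (17,30.5)
edge 0: (3,27)→(9.5,13.5)  cross = 3·13.5 − 9.5·27 = -216.0000; (r_i+r_j)·cross = 12.5·-216.0000 = -2700.0000
edge 1: (9.5,13.5)→(16,13)  cross = 9.5·13 − 16·13.5 = -92.5000; (r_i+r_j)·cross = 25.5·-92.5000 = -2358.7500
edge 2: (16,13)→(17,30.5)  cross = 16·30.5 − 17·13 = 267.0000; (r_i+r_j)·cross = 33·267.0000 = 8811.0000
edge 3: (17,30.5)→(3,27)  cross = 17·27 − 3·30.5 = 367.5000; (r_i+r_j)·cross = 20·367.5000 = 7350.0000
Σcross = 326.0000 → A = |Σcross|/2 = 163.0000 mm²
Σ(r_i+r_j)·cross = 11102.2500 → first moment M = |Σ|/6 = 1850.3750
R_c = M/A = 1850.3750/163.0000 = 11.3520 mm
θ = 273° = 4.764749 rad
V = θ·R_c·A = 4.764749·11.3520·163.0000 = 8816.572 mm³

Volume = 8816.572 mm³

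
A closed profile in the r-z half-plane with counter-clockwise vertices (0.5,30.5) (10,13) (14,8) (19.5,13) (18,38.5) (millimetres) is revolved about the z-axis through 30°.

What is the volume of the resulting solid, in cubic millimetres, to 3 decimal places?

Volume = 2135.170 mm³

Profile (r,z), 5 vertices: (0.5,30.5) (10,13) (14,8) (19.5,13) (18,38.5)
edge 0: (0.5,30.5)→(10,13)  cross = 0.5·13 − 10·30.5 = -298.5000; (r_i+r_j)·cross = 10.5·-298.5000 = -3134.2500
edge 1: (10,13)→(14,8)  cross = 10·8 − 14·13 = -102.0000; (r_i+r_j)·cross = 24·-102.0000 = -2448.0000
edge 2: (14,8)→(19.5,13)  cross = 14·13 − 19.5·8 = 26.0000; (r_i+r_j)·cross = 33.5·26.0000 = 871.0000
edge 3: (19.5,13)→(18,38.5)  cross = 19.5·38.5 − 18·13 = 516.7500; (r_i+r_j)·cross = 37.5·516.7500 = 19378.1250
edge 4: (18,38.5)→(0.5,30.5)  cross = 18·30.5 − 0.5·38.5 = 529.7500; (r_i+r_j)·cross = 18.5·529.7500 = 9800.3750
Σcross = 672.0000 → A = |Σcross|/2 = 336.0000 mm²
Σ(r_i+r_j)·cross = 24467.2500 → first moment M = |Σ|/6 = 4077.8750
R_c = M/A = 4077.8750/336.0000 = 12.1365 mm
θ = 30° = 0.523599 rad
V = θ·R_c·A = 0.523599·12.1365·336.0000 = 2135.170 mm³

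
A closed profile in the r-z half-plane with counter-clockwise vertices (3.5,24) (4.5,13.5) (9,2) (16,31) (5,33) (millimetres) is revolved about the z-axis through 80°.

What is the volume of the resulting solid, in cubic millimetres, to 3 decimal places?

Profile (r,z), 5 vertices: (3.5,24) (4.5,13.5) (9,2) (16,31) (5,33)
edge 0: (3.5,24)→(4.5,13.5)  cross = 3.5·13.5 − 4.5·24 = -60.7500; (r_i+r_j)·cross = 8·-60.7500 = -486.0000
edge 1: (4.5,13.5)→(9,2)  cross = 4.5·2 − 9·13.5 = -112.5000; (r_i+r_j)·cross = 13.5·-112.5000 = -1518.7500
edge 2: (9,2)→(16,31)  cross = 9·31 − 16·2 = 247.0000; (r_i+r_j)·cross = 25·247.0000 = 6175.0000
edge 3: (16,31)→(5,33)  cross = 16·33 − 5·31 = 373.0000; (r_i+r_j)·cross = 21·373.0000 = 7833.0000
edge 4: (5,33)→(3.5,24)  cross = 5·24 − 3.5·33 = 4.5000; (r_i+r_j)·cross = 8.5·4.5000 = 38.2500
Σcross = 451.2500 → A = |Σcross|/2 = 225.6250 mm²
Σ(r_i+r_j)·cross = 12041.5000 → first moment M = |Σ|/6 = 2006.9167
R_c = M/A = 2006.9167/225.6250 = 8.8949 mm
θ = 80° = 1.396263 rad
V = θ·R_c·A = 1.396263·8.8949·225.6250 = 2802.184 mm³

Volume = 2802.184 mm³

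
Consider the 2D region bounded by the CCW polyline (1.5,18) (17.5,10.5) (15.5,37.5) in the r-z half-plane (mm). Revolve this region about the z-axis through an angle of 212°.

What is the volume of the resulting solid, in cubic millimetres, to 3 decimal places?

Profile (r,z), 3 vertices: (1.5,18) (17.5,10.5) (15.5,37.5)
edge 0: (1.5,18)→(17.5,10.5)  cross = 1.5·10.5 − 17.5·18 = -299.2500; (r_i+r_j)·cross = 19·-299.2500 = -5685.7500
edge 1: (17.5,10.5)→(15.5,37.5)  cross = 17.5·37.5 − 15.5·10.5 = 493.5000; (r_i+r_j)·cross = 33·493.5000 = 16285.5000
edge 2: (15.5,37.5)→(1.5,18)  cross = 15.5·18 − 1.5·37.5 = 222.7500; (r_i+r_j)·cross = 17·222.7500 = 3786.7500
Σcross = 417.0000 → A = |Σcross|/2 = 208.5000 mm²
Σ(r_i+r_j)·cross = 14386.5000 → first moment M = |Σ|/6 = 2397.7500
R_c = M/A = 2397.7500/208.5000 = 11.5000 mm
θ = 212° = 3.700098 rad
V = θ·R_c·A = 3.700098·11.5000·208.5000 = 8871.910 mm³

Volume = 8871.910 mm³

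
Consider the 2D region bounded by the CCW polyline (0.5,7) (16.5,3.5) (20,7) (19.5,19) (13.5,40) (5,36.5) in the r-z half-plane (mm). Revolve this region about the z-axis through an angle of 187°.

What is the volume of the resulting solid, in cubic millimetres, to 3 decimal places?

Profile (r,z), 6 vertices: (0.5,7) (16.5,3.5) (20,7) (19.5,19) (13.5,40) (5,36.5)
edge 0: (0.5,7)→(16.5,3.5)  cross = 0.5·3.5 − 16.5·7 = -113.7500; (r_i+r_j)·cross = 17·-113.7500 = -1933.7500
edge 1: (16.5,3.5)→(20,7)  cross = 16.5·7 − 20·3.5 = 45.5000; (r_i+r_j)·cross = 36.5·45.5000 = 1660.7500
edge 2: (20,7)→(19.5,19)  cross = 20·19 − 19.5·7 = 243.5000; (r_i+r_j)·cross = 39.5·243.5000 = 9618.2500
edge 3: (19.5,19)→(13.5,40)  cross = 19.5·40 − 13.5·19 = 523.5000; (r_i+r_j)·cross = 33·523.5000 = 17275.5000
edge 4: (13.5,40)→(5,36.5)  cross = 13.5·36.5 − 5·40 = 292.7500; (r_i+r_j)·cross = 18.5·292.7500 = 5415.8750
edge 5: (5,36.5)→(0.5,7)  cross = 5·7 − 0.5·36.5 = 16.7500; (r_i+r_j)·cross = 5.5·16.7500 = 92.1250
Σcross = 1008.2500 → A = |Σcross|/2 = 504.1250 mm²
Σ(r_i+r_j)·cross = 32128.7500 → first moment M = |Σ|/6 = 5354.7917
R_c = M/A = 5354.7917/504.1250 = 10.6220 mm
θ = 187° = 3.263766 rad
V = θ·R_c·A = 3.263766·10.6220·504.1250 = 17476.785 mm³

Volume = 17476.785 mm³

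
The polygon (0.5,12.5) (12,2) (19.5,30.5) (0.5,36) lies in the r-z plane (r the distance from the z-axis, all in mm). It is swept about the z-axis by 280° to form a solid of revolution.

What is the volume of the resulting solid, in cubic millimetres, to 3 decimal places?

Volume = 18050.050 mm³

Profile (r,z), 4 vertices: (0.5,12.5) (12,2) (19.5,30.5) (0.5,36)
edge 0: (0.5,12.5)→(12,2)  cross = 0.5·2 − 12·12.5 = -149.0000; (r_i+r_j)·cross = 12.5·-149.0000 = -1862.5000
edge 1: (12,2)→(19.5,30.5)  cross = 12·30.5 − 19.5·2 = 327.0000; (r_i+r_j)·cross = 31.5·327.0000 = 10300.5000
edge 2: (19.5,30.5)→(0.5,36)  cross = 19.5·36 − 0.5·30.5 = 686.7500; (r_i+r_j)·cross = 20·686.7500 = 13735.0000
edge 3: (0.5,36)→(0.5,12.5)  cross = 0.5·12.5 − 0.5·36 = -11.7500; (r_i+r_j)·cross = 1·-11.7500 = -11.7500
Σcross = 853.0000 → A = |Σcross|/2 = 426.5000 mm²
Σ(r_i+r_j)·cross = 22161.2500 → first moment M = |Σ|/6 = 3693.5417
R_c = M/A = 3693.5417/426.5000 = 8.6601 mm
θ = 280° = 4.886922 rad
V = θ·R_c·A = 4.886922·8.6601·426.5000 = 18050.050 mm³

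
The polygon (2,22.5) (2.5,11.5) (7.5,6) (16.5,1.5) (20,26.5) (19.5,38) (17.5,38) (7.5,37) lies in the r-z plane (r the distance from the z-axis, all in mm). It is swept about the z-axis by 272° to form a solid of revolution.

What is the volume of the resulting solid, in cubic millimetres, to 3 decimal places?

Volume = 27122.486 mm³

Profile (r,z), 8 vertices: (2,22.5) (2.5,11.5) (7.5,6) (16.5,1.5) (20,26.5) (19.5,38) (17.5,38) (7.5,37)
edge 0: (2,22.5)→(2.5,11.5)  cross = 2·11.5 − 2.5·22.5 = -33.2500; (r_i+r_j)·cross = 4.5·-33.2500 = -149.6250
edge 1: (2.5,11.5)→(7.5,6)  cross = 2.5·6 − 7.5·11.5 = -71.2500; (r_i+r_j)·cross = 10·-71.2500 = -712.5000
edge 2: (7.5,6)→(16.5,1.5)  cross = 7.5·1.5 − 16.5·6 = -87.7500; (r_i+r_j)·cross = 24·-87.7500 = -2106.0000
edge 3: (16.5,1.5)→(20,26.5)  cross = 16.5·26.5 − 20·1.5 = 407.2500; (r_i+r_j)·cross = 36.5·407.2500 = 14864.6250
edge 4: (20,26.5)→(19.5,38)  cross = 20·38 − 19.5·26.5 = 243.2500; (r_i+r_j)·cross = 39.5·243.2500 = 9608.3750
edge 5: (19.5,38)→(17.5,38)  cross = 19.5·38 − 17.5·38 = 76.0000; (r_i+r_j)·cross = 37·76.0000 = 2812.0000
edge 6: (17.5,38)→(7.5,37)  cross = 17.5·37 − 7.5·38 = 362.5000; (r_i+r_j)·cross = 25·362.5000 = 9062.5000
edge 7: (7.5,37)→(2,22.5)  cross = 7.5·22.5 − 2·37 = 94.7500; (r_i+r_j)·cross = 9.5·94.7500 = 900.1250
Σcross = 991.5000 → A = |Σcross|/2 = 495.7500 mm²
Σ(r_i+r_j)·cross = 34279.5000 → first moment M = |Σ|/6 = 5713.2500
R_c = M/A = 5713.2500/495.7500 = 11.5245 mm
θ = 272° = 4.747296 rad
V = θ·R_c·A = 4.747296·11.5245·495.7500 = 27122.486 mm³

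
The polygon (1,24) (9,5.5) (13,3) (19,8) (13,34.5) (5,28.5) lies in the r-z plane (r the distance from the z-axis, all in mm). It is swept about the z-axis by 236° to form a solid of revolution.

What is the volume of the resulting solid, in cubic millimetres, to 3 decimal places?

Volume = 13854.179 mm³

Profile (r,z), 6 vertices: (1,24) (9,5.5) (13,3) (19,8) (13,34.5) (5,28.5)
edge 0: (1,24)→(9,5.5)  cross = 1·5.5 − 9·24 = -210.5000; (r_i+r_j)·cross = 10·-210.5000 = -2105.0000
edge 1: (9,5.5)→(13,3)  cross = 9·3 − 13·5.5 = -44.5000; (r_i+r_j)·cross = 22·-44.5000 = -979.0000
edge 2: (13,3)→(19,8)  cross = 13·8 − 19·3 = 47.0000; (r_i+r_j)·cross = 32·47.0000 = 1504.0000
edge 3: (19,8)→(13,34.5)  cross = 19·34.5 − 13·8 = 551.5000; (r_i+r_j)·cross = 32·551.5000 = 17648.0000
edge 4: (13,34.5)→(5,28.5)  cross = 13·28.5 − 5·34.5 = 198.0000; (r_i+r_j)·cross = 18·198.0000 = 3564.0000
edge 5: (5,28.5)→(1,24)  cross = 5·24 − 1·28.5 = 91.5000; (r_i+r_j)·cross = 6·91.5000 = 549.0000
Σcross = 633.0000 → A = |Σcross|/2 = 316.5000 mm²
Σ(r_i+r_j)·cross = 20181.0000 → first moment M = |Σ|/6 = 3363.5000
R_c = M/A = 3363.5000/316.5000 = 10.6272 mm
θ = 236° = 4.118977 rad
V = θ·R_c·A = 4.118977·10.6272·316.5000 = 13854.179 mm³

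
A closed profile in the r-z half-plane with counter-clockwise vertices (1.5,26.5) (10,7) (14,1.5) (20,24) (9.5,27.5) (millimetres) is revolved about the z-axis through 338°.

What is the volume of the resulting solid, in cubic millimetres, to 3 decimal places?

Profile (r,z), 5 vertices: (1.5,26.5) (10,7) (14,1.5) (20,24) (9.5,27.5)
edge 0: (1.5,26.5)→(10,7)  cross = 1.5·7 − 10·26.5 = -254.5000; (r_i+r_j)·cross = 11.5·-254.5000 = -2926.7500
edge 1: (10,7)→(14,1.5)  cross = 10·1.5 − 14·7 = -83.0000; (r_i+r_j)·cross = 24·-83.0000 = -1992.0000
edge 2: (14,1.5)→(20,24)  cross = 14·24 − 20·1.5 = 306.0000; (r_i+r_j)·cross = 34·306.0000 = 10404.0000
edge 3: (20,24)→(9.5,27.5)  cross = 20·27.5 − 9.5·24 = 322.0000; (r_i+r_j)·cross = 29.5·322.0000 = 9499.0000
edge 4: (9.5,27.5)→(1.5,26.5)  cross = 9.5·26.5 − 1.5·27.5 = 210.5000; (r_i+r_j)·cross = 11·210.5000 = 2315.5000
Σcross = 501.0000 → A = |Σcross|/2 = 250.5000 mm²
Σ(r_i+r_j)·cross = 17299.7500 → first moment M = |Σ|/6 = 2883.2917
R_c = M/A = 2883.2917/250.5000 = 11.5101 mm
θ = 338° = 5.899213 rad
V = θ·R_c·A = 5.899213·11.5101·250.5000 = 17009.151 mm³

Volume = 17009.151 mm³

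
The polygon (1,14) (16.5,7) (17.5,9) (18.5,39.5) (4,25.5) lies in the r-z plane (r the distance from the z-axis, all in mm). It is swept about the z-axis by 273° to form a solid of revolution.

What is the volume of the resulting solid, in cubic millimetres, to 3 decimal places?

Volume = 18317.978 mm³

Profile (r,z), 5 vertices: (1,14) (16.5,7) (17.5,9) (18.5,39.5) (4,25.5)
edge 0: (1,14)→(16.5,7)  cross = 1·7 − 16.5·14 = -224.0000; (r_i+r_j)·cross = 17.5·-224.0000 = -3920.0000
edge 1: (16.5,7)→(17.5,9)  cross = 16.5·9 − 17.5·7 = 26.0000; (r_i+r_j)·cross = 34·26.0000 = 884.0000
edge 2: (17.5,9)→(18.5,39.5)  cross = 17.5·39.5 − 18.5·9 = 524.7500; (r_i+r_j)·cross = 36·524.7500 = 18891.0000
edge 3: (18.5,39.5)→(4,25.5)  cross = 18.5·25.5 − 4·39.5 = 313.7500; (r_i+r_j)·cross = 22.5·313.7500 = 7059.3750
edge 4: (4,25.5)→(1,14)  cross = 4·14 − 1·25.5 = 30.5000; (r_i+r_j)·cross = 5·30.5000 = 152.5000
Σcross = 671.0000 → A = |Σcross|/2 = 335.5000 mm²
Σ(r_i+r_j)·cross = 23066.8750 → first moment M = |Σ|/6 = 3844.4792
R_c = M/A = 3844.4792/335.5000 = 11.4590 mm
θ = 273° = 4.764749 rad
V = θ·R_c·A = 4.764749·11.4590·335.5000 = 18317.978 mm³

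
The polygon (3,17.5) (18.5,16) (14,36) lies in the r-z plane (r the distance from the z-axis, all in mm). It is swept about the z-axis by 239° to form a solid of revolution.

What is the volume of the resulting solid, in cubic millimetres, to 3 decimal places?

Profile (r,z), 3 vertices: (3,17.5) (18.5,16) (14,36)
edge 0: (3,17.5)→(18.5,16)  cross = 3·16 − 18.5·17.5 = -275.7500; (r_i+r_j)·cross = 21.5·-275.7500 = -5928.6250
edge 1: (18.5,16)→(14,36)  cross = 18.5·36 − 14·16 = 442.0000; (r_i+r_j)·cross = 32.5·442.0000 = 14365.0000
edge 2: (14,36)→(3,17.5)  cross = 14·17.5 − 3·36 = 137.0000; (r_i+r_j)·cross = 17·137.0000 = 2329.0000
Σcross = 303.2500 → A = |Σcross|/2 = 151.6250 mm²
Σ(r_i+r_j)·cross = 10765.3750 → first moment M = |Σ|/6 = 1794.2292
R_c = M/A = 1794.2292/151.6250 = 11.8333 mm
θ = 239° = 4.171337 rad
V = θ·R_c·A = 4.171337·11.8333·151.6250 = 7484.334 mm³

Volume = 7484.334 mm³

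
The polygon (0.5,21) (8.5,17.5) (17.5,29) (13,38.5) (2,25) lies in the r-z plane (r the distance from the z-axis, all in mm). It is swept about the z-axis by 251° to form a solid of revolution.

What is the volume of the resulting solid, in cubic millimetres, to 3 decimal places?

Profile (r,z), 5 vertices: (0.5,21) (8.5,17.5) (17.5,29) (13,38.5) (2,25)
edge 0: (0.5,21)→(8.5,17.5)  cross = 0.5·17.5 − 8.5·21 = -169.7500; (r_i+r_j)·cross = 9·-169.7500 = -1527.7500
edge 1: (8.5,17.5)→(17.5,29)  cross = 8.5·29 − 17.5·17.5 = -59.7500; (r_i+r_j)·cross = 26·-59.7500 = -1553.5000
edge 2: (17.5,29)→(13,38.5)  cross = 17.5·38.5 − 13·29 = 296.7500; (r_i+r_j)·cross = 30.5·296.7500 = 9050.8750
edge 3: (13,38.5)→(2,25)  cross = 13·25 − 2·38.5 = 248.0000; (r_i+r_j)·cross = 15·248.0000 = 3720.0000
edge 4: (2,25)→(0.5,21)  cross = 2·21 − 0.5·25 = 29.5000; (r_i+r_j)·cross = 2.5·29.5000 = 73.7500
Σcross = 344.7500 → A = |Σcross|/2 = 172.3750 mm²
Σ(r_i+r_j)·cross = 9763.3750 → first moment M = |Σ|/6 = 1627.2292
R_c = M/A = 1627.2292/172.3750 = 9.4401 mm
θ = 251° = 4.380776 rad
V = θ·R_c·A = 4.380776·9.4401·172.3750 = 7128.527 mm³

Volume = 7128.527 mm³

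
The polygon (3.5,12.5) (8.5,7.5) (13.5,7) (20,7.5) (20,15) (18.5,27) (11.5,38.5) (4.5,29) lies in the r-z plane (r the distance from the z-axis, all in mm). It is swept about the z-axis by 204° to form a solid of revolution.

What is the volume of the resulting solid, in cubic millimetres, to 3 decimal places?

Profile (r,z), 8 vertices: (3.5,12.5) (8.5,7.5) (13.5,7) (20,7.5) (20,15) (18.5,27) (11.5,38.5) (4.5,29)
edge 0: (3.5,12.5)→(8.5,7.5)  cross = 3.5·7.5 − 8.5·12.5 = -80.0000; (r_i+r_j)·cross = 12·-80.0000 = -960.0000
edge 1: (8.5,7.5)→(13.5,7)  cross = 8.5·7 − 13.5·7.5 = -41.7500; (r_i+r_j)·cross = 22·-41.7500 = -918.5000
edge 2: (13.5,7)→(20,7.5)  cross = 13.5·7.5 − 20·7 = -38.7500; (r_i+r_j)·cross = 33.5·-38.7500 = -1298.1250
edge 3: (20,7.5)→(20,15)  cross = 20·15 − 20·7.5 = 150.0000; (r_i+r_j)·cross = 40·150.0000 = 6000.0000
edge 4: (20,15)→(18.5,27)  cross = 20·27 − 18.5·15 = 262.5000; (r_i+r_j)·cross = 38.5·262.5000 = 10106.2500
edge 5: (18.5,27)→(11.5,38.5)  cross = 18.5·38.5 − 11.5·27 = 401.7500; (r_i+r_j)·cross = 30·401.7500 = 12052.5000
edge 6: (11.5,38.5)→(4.5,29)  cross = 11.5·29 − 4.5·38.5 = 160.2500; (r_i+r_j)·cross = 16·160.2500 = 2564.0000
edge 7: (4.5,29)→(3.5,12.5)  cross = 4.5·12.5 − 3.5·29 = -45.2500; (r_i+r_j)·cross = 8·-45.2500 = -362.0000
Σcross = 768.7500 → A = |Σcross|/2 = 384.3750 mm²
Σ(r_i+r_j)·cross = 27184.1250 → first moment M = |Σ|/6 = 4530.6875
R_c = M/A = 4530.6875/384.3750 = 11.7872 mm
θ = 204° = 3.560472 rad
V = θ·R_c·A = 3.560472·11.7872·384.3750 = 16131.385 mm³

Volume = 16131.385 mm³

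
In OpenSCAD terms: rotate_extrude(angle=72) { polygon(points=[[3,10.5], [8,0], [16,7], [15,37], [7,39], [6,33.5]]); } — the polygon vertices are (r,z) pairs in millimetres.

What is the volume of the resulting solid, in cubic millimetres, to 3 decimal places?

Volume = 4682.649 mm³

Profile (r,z), 6 vertices: (3,10.5) (8,0) (16,7) (15,37) (7,39) (6,33.5)
edge 0: (3,10.5)→(8,0)  cross = 3·0 − 8·10.5 = -84.0000; (r_i+r_j)·cross = 11·-84.0000 = -924.0000
edge 1: (8,0)→(16,7)  cross = 8·7 − 16·0 = 56.0000; (r_i+r_j)·cross = 24·56.0000 = 1344.0000
edge 2: (16,7)→(15,37)  cross = 16·37 − 15·7 = 487.0000; (r_i+r_j)·cross = 31·487.0000 = 15097.0000
edge 3: (15,37)→(7,39)  cross = 15·39 − 7·37 = 326.0000; (r_i+r_j)·cross = 22·326.0000 = 7172.0000
edge 4: (7,39)→(6,33.5)  cross = 7·33.5 − 6·39 = 0.5000; (r_i+r_j)·cross = 13·0.5000 = 6.5000
edge 5: (6,33.5)→(3,10.5)  cross = 6·10.5 − 3·33.5 = -37.5000; (r_i+r_j)·cross = 9·-37.5000 = -337.5000
Σcross = 748.0000 → A = |Σcross|/2 = 374.0000 mm²
Σ(r_i+r_j)·cross = 22358.0000 → first moment M = |Σ|/6 = 3726.3333
R_c = M/A = 3726.3333/374.0000 = 9.9635 mm
θ = 72° = 1.256637 rad
V = θ·R_c·A = 1.256637·9.9635·374.0000 = 4682.649 mm³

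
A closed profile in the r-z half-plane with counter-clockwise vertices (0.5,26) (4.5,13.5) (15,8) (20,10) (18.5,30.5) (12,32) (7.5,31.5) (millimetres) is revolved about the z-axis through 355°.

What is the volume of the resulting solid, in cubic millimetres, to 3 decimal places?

Volume = 23991.114 mm³

Profile (r,z), 7 vertices: (0.5,26) (4.5,13.5) (15,8) (20,10) (18.5,30.5) (12,32) (7.5,31.5)
edge 0: (0.5,26)→(4.5,13.5)  cross = 0.5·13.5 − 4.5·26 = -110.2500; (r_i+r_j)·cross = 5·-110.2500 = -551.2500
edge 1: (4.5,13.5)→(15,8)  cross = 4.5·8 − 15·13.5 = -166.5000; (r_i+r_j)·cross = 19.5·-166.5000 = -3246.7500
edge 2: (15,8)→(20,10)  cross = 15·10 − 20·8 = -10.0000; (r_i+r_j)·cross = 35·-10.0000 = -350.0000
edge 3: (20,10)→(18.5,30.5)  cross = 20·30.5 − 18.5·10 = 425.0000; (r_i+r_j)·cross = 38.5·425.0000 = 16362.5000
edge 4: (18.5,30.5)→(12,32)  cross = 18.5·32 − 12·30.5 = 226.0000; (r_i+r_j)·cross = 30.5·226.0000 = 6893.0000
edge 5: (12,32)→(7.5,31.5)  cross = 12·31.5 − 7.5·32 = 138.0000; (r_i+r_j)·cross = 19.5·138.0000 = 2691.0000
edge 6: (7.5,31.5)→(0.5,26)  cross = 7.5·26 − 0.5·31.5 = 179.2500; (r_i+r_j)·cross = 8·179.2500 = 1434.0000
Σcross = 681.5000 → A = |Σcross|/2 = 340.7500 mm²
Σ(r_i+r_j)·cross = 23232.5000 → first moment M = |Σ|/6 = 3872.0833
R_c = M/A = 3872.0833/340.7500 = 11.3634 mm
θ = 355° = 6.195919 rad
V = θ·R_c·A = 6.195919·11.3634·340.7500 = 23991.114 mm³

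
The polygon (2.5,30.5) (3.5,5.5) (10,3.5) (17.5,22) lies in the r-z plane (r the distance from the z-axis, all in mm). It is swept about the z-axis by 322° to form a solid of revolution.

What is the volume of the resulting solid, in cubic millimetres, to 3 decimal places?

Profile (r,z), 4 vertices: (2.5,30.5) (3.5,5.5) (10,3.5) (17.5,22)
edge 0: (2.5,30.5)→(3.5,5.5)  cross = 2.5·5.5 − 3.5·30.5 = -93.0000; (r_i+r_j)·cross = 6·-93.0000 = -558.0000
edge 1: (3.5,5.5)→(10,3.5)  cross = 3.5·3.5 − 10·5.5 = -42.7500; (r_i+r_j)·cross = 13.5·-42.7500 = -577.1250
edge 2: (10,3.5)→(17.5,22)  cross = 10·22 − 17.5·3.5 = 158.7500; (r_i+r_j)·cross = 27.5·158.7500 = 4365.6250
edge 3: (17.5,22)→(2.5,30.5)  cross = 17.5·30.5 − 2.5·22 = 478.7500; (r_i+r_j)·cross = 20·478.7500 = 9575.0000
Σcross = 501.7500 → A = |Σcross|/2 = 250.8750 mm²
Σ(r_i+r_j)·cross = 12805.5000 → first moment M = |Σ|/6 = 2134.2500
R_c = M/A = 2134.2500/250.8750 = 8.5072 mm
θ = 322° = 5.619960 rad
V = θ·R_c·A = 5.619960·8.5072·250.8750 = 11994.400 mm³

Volume = 11994.400 mm³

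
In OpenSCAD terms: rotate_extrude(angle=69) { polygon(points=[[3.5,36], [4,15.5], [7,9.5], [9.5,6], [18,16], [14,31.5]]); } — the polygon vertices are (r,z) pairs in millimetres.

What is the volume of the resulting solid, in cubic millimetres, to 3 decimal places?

Volume = 3378.374 mm³

Profile (r,z), 6 vertices: (3.5,36) (4,15.5) (7,9.5) (9.5,6) (18,16) (14,31.5)
edge 0: (3.5,36)→(4,15.5)  cross = 3.5·15.5 − 4·36 = -89.7500; (r_i+r_j)·cross = 7.5·-89.7500 = -673.1250
edge 1: (4,15.5)→(7,9.5)  cross = 4·9.5 − 7·15.5 = -70.5000; (r_i+r_j)·cross = 11·-70.5000 = -775.5000
edge 2: (7,9.5)→(9.5,6)  cross = 7·6 − 9.5·9.5 = -48.2500; (r_i+r_j)·cross = 16.5·-48.2500 = -796.1250
edge 3: (9.5,6)→(18,16)  cross = 9.5·16 − 18·6 = 44.0000; (r_i+r_j)·cross = 27.5·44.0000 = 1210.0000
edge 4: (18,16)→(14,31.5)  cross = 18·31.5 − 14·16 = 343.0000; (r_i+r_j)·cross = 32·343.0000 = 10976.0000
edge 5: (14,31.5)→(3.5,36)  cross = 14·36 − 3.5·31.5 = 393.7500; (r_i+r_j)·cross = 17.5·393.7500 = 6890.6250
Σcross = 572.2500 → A = |Σcross|/2 = 286.1250 mm²
Σ(r_i+r_j)·cross = 16831.8750 → first moment M = |Σ|/6 = 2805.3125
R_c = M/A = 2805.3125/286.1250 = 9.8045 mm
θ = 69° = 1.204277 rad
V = θ·R_c·A = 1.204277·9.8045·286.1250 = 3378.374 mm³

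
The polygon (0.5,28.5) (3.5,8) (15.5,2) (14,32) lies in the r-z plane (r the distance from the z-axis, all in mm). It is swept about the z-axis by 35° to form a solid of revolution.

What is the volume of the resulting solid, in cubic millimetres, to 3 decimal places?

Profile (r,z), 4 vertices: (0.5,28.5) (3.5,8) (15.5,2) (14,32)
edge 0: (0.5,28.5)→(3.5,8)  cross = 0.5·8 − 3.5·28.5 = -95.7500; (r_i+r_j)·cross = 4·-95.7500 = -383.0000
edge 1: (3.5,8)→(15.5,2)  cross = 3.5·2 − 15.5·8 = -117.0000; (r_i+r_j)·cross = 19·-117.0000 = -2223.0000
edge 2: (15.5,2)→(14,32)  cross = 15.5·32 − 14·2 = 468.0000; (r_i+r_j)·cross = 29.5·468.0000 = 13806.0000
edge 3: (14,32)→(0.5,28.5)  cross = 14·28.5 − 0.5·32 = 383.0000; (r_i+r_j)·cross = 14.5·383.0000 = 5553.5000
Σcross = 638.2500 → A = |Σcross|/2 = 319.1250 mm²
Σ(r_i+r_j)·cross = 16753.5000 → first moment M = |Σ|/6 = 2792.2500
R_c = M/A = 2792.2500/319.1250 = 8.7497 mm
θ = 35° = 0.610865 rad
V = θ·R_c·A = 0.610865·8.7497·319.1250 = 1705.688 mm³

Volume = 1705.688 mm³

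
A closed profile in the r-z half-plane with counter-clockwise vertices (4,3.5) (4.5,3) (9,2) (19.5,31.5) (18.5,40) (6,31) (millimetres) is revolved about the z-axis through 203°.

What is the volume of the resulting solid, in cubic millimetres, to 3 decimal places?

Profile (r,z), 6 vertices: (4,3.5) (4.5,3) (9,2) (19.5,31.5) (18.5,40) (6,31)
edge 0: (4,3.5)→(4.5,3)  cross = 4·3 − 4.5·3.5 = -3.7500; (r_i+r_j)·cross = 8.5·-3.7500 = -31.8750
edge 1: (4.5,3)→(9,2)  cross = 4.5·2 − 9·3 = -18.0000; (r_i+r_j)·cross = 13.5·-18.0000 = -243.0000
edge 2: (9,2)→(19.5,31.5)  cross = 9·31.5 − 19.5·2 = 244.5000; (r_i+r_j)·cross = 28.5·244.5000 = 6968.2500
edge 3: (19.5,31.5)→(18.5,40)  cross = 19.5·40 − 18.5·31.5 = 197.2500; (r_i+r_j)·cross = 38·197.2500 = 7495.5000
edge 4: (18.5,40)→(6,31)  cross = 18.5·31 − 6·40 = 333.5000; (r_i+r_j)·cross = 24.5·333.5000 = 8170.7500
edge 5: (6,31)→(4,3.5)  cross = 6·3.5 − 4·31 = -103.0000; (r_i+r_j)·cross = 10·-103.0000 = -1030.0000
Σcross = 650.5000 → A = |Σcross|/2 = 325.2500 mm²
Σ(r_i+r_j)·cross = 21329.6250 → first moment M = |Σ|/6 = 3554.9375
R_c = M/A = 3554.9375/325.2500 = 10.9299 mm
θ = 203° = 3.543018 rad
V = θ·R_c·A = 3.543018·10.9299·325.2500 = 12595.209 mm³

Volume = 12595.209 mm³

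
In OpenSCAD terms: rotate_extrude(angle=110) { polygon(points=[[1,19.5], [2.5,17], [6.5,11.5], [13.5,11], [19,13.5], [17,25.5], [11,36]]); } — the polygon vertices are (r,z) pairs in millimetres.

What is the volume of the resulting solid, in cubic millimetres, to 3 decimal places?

Profile (r,z), 7 vertices: (1,19.5) (2.5,17) (6.5,11.5) (13.5,11) (19,13.5) (17,25.5) (11,36)
edge 0: (1,19.5)→(2.5,17)  cross = 1·17 − 2.5·19.5 = -31.7500; (r_i+r_j)·cross = 3.5·-31.7500 = -111.1250
edge 1: (2.5,17)→(6.5,11.5)  cross = 2.5·11.5 − 6.5·17 = -81.7500; (r_i+r_j)·cross = 9·-81.7500 = -735.7500
edge 2: (6.5,11.5)→(13.5,11)  cross = 6.5·11 − 13.5·11.5 = -83.7500; (r_i+r_j)·cross = 20·-83.7500 = -1675.0000
edge 3: (13.5,11)→(19,13.5)  cross = 13.5·13.5 − 19·11 = -26.7500; (r_i+r_j)·cross = 32.5·-26.7500 = -869.3750
edge 4: (19,13.5)→(17,25.5)  cross = 19·25.5 − 17·13.5 = 255.0000; (r_i+r_j)·cross = 36·255.0000 = 9180.0000
edge 5: (17,25.5)→(11,36)  cross = 17·36 − 11·25.5 = 331.5000; (r_i+r_j)·cross = 28·331.5000 = 9282.0000
edge 6: (11,36)→(1,19.5)  cross = 11·19.5 − 1·36 = 178.5000; (r_i+r_j)·cross = 12·178.5000 = 2142.0000
Σcross = 541.0000 → A = |Σcross|/2 = 270.5000 mm²
Σ(r_i+r_j)·cross = 17212.7500 → first moment M = |Σ|/6 = 2868.7917
R_c = M/A = 2868.7917/270.5000 = 10.6055 mm
θ = 110° = 1.919862 rad
V = θ·R_c·A = 1.919862·10.6055·270.5000 = 5507.685 mm³

Volume = 5507.685 mm³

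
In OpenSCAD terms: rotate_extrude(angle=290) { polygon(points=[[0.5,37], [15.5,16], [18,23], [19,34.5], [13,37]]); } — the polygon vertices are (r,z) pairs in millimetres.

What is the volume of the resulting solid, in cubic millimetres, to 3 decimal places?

Profile (r,z), 5 vertices: (0.5,37) (15.5,16) (18,23) (19,34.5) (13,37)
edge 0: (0.5,37)→(15.5,16)  cross = 0.5·16 − 15.5·37 = -565.5000; (r_i+r_j)·cross = 16·-565.5000 = -9048.0000
edge 1: (15.5,16)→(18,23)  cross = 15.5·23 − 18·16 = 68.5000; (r_i+r_j)·cross = 33.5·68.5000 = 2294.7500
edge 2: (18,23)→(19,34.5)  cross = 18·34.5 − 19·23 = 184.0000; (r_i+r_j)·cross = 37·184.0000 = 6808.0000
edge 3: (19,34.5)→(13,37)  cross = 19·37 − 13·34.5 = 254.5000; (r_i+r_j)·cross = 32·254.5000 = 8144.0000
edge 4: (13,37)→(0.5,37)  cross = 13·37 − 0.5·37 = 462.5000; (r_i+r_j)·cross = 13.5·462.5000 = 6243.7500
Σcross = 404.0000 → A = |Σcross|/2 = 202.0000 mm²
Σ(r_i+r_j)·cross = 14442.5000 → first moment M = |Σ|/6 = 2407.0833
R_c = M/A = 2407.0833/202.0000 = 11.9163 mm
θ = 290° = 5.061455 rad
V = θ·R_c·A = 5.061455·11.9163·202.0000 = 12183.344 mm³

Volume = 12183.344 mm³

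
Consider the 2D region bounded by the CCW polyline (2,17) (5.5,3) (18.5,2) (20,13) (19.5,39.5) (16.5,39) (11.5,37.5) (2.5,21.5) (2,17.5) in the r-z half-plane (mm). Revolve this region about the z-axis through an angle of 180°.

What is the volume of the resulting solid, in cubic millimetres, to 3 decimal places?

Volume = 19905.720 mm³

Profile (r,z), 9 vertices: (2,17) (5.5,3) (18.5,2) (20,13) (19.5,39.5) (16.5,39) (11.5,37.5) (2.5,21.5) (2,17.5)
edge 0: (2,17)→(5.5,3)  cross = 2·3 − 5.5·17 = -87.5000; (r_i+r_j)·cross = 7.5·-87.5000 = -656.2500
edge 1: (5.5,3)→(18.5,2)  cross = 5.5·2 − 18.5·3 = -44.5000; (r_i+r_j)·cross = 24·-44.5000 = -1068.0000
edge 2: (18.5,2)→(20,13)  cross = 18.5·13 − 20·2 = 200.5000; (r_i+r_j)·cross = 38.5·200.5000 = 7719.2500
edge 3: (20,13)→(19.5,39.5)  cross = 20·39.5 − 19.5·13 = 536.5000; (r_i+r_j)·cross = 39.5·536.5000 = 21191.7500
edge 4: (19.5,39.5)→(16.5,39)  cross = 19.5·39 − 16.5·39.5 = 108.7500; (r_i+r_j)·cross = 36·108.7500 = 3915.0000
edge 5: (16.5,39)→(11.5,37.5)  cross = 16.5·37.5 − 11.5·39 = 170.2500; (r_i+r_j)·cross = 28·170.2500 = 4767.0000
edge 6: (11.5,37.5)→(2.5,21.5)  cross = 11.5·21.5 − 2.5·37.5 = 153.5000; (r_i+r_j)·cross = 14·153.5000 = 2149.0000
edge 7: (2.5,21.5)→(2,17.5)  cross = 2.5·17.5 − 2·21.5 = 0.7500; (r_i+r_j)·cross = 4.5·0.7500 = 3.3750
edge 8: (2,17.5)→(2,17)  cross = 2·17 − 2·17.5 = -1.0000; (r_i+r_j)·cross = 4·-1.0000 = -4.0000
Σcross = 1037.2500 → A = |Σcross|/2 = 518.6250 mm²
Σ(r_i+r_j)·cross = 38017.1250 → first moment M = |Σ|/6 = 6336.1875
R_c = M/A = 6336.1875/518.6250 = 12.2173 mm
θ = 180° = 3.141593 rad
V = θ·R_c·A = 3.141593·12.2173·518.6250 = 19905.720 mm³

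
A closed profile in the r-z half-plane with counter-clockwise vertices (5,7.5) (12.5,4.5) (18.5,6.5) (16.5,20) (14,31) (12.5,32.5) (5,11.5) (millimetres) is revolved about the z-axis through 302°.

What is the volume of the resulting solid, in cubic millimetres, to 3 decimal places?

Profile (r,z), 7 vertices: (5,7.5) (12.5,4.5) (18.5,6.5) (16.5,20) (14,31) (12.5,32.5) (5,11.5)
edge 0: (5,7.5)→(12.5,4.5)  cross = 5·4.5 − 12.5·7.5 = -71.2500; (r_i+r_j)·cross = 17.5·-71.2500 = -1246.8750
edge 1: (12.5,4.5)→(18.5,6.5)  cross = 12.5·6.5 − 18.5·4.5 = -2.0000; (r_i+r_j)·cross = 31·-2.0000 = -62.0000
edge 2: (18.5,6.5)→(16.5,20)  cross = 18.5·20 − 16.5·6.5 = 262.7500; (r_i+r_j)·cross = 35·262.7500 = 9196.2500
edge 3: (16.5,20)→(14,31)  cross = 16.5·31 − 14·20 = 231.5000; (r_i+r_j)·cross = 30.5·231.5000 = 7060.7500
edge 4: (14,31)→(12.5,32.5)  cross = 14·32.5 − 12.5·31 = 67.5000; (r_i+r_j)·cross = 26.5·67.5000 = 1788.7500
edge 5: (12.5,32.5)→(5,11.5)  cross = 12.5·11.5 − 5·32.5 = -18.7500; (r_i+r_j)·cross = 17.5·-18.7500 = -328.1250
edge 6: (5,11.5)→(5,7.5)  cross = 5·7.5 − 5·11.5 = -20.0000; (r_i+r_j)·cross = 10·-20.0000 = -200.0000
Σcross = 449.7500 → A = |Σcross|/2 = 224.8750 mm²
Σ(r_i+r_j)·cross = 16208.7500 → first moment M = |Σ|/6 = 2701.4583
R_c = M/A = 2701.4583/224.8750 = 12.0132 mm
θ = 302° = 5.270894 rad
V = θ·R_c·A = 5.270894·12.0132·224.8750 = 14239.101 mm³

Volume = 14239.101 mm³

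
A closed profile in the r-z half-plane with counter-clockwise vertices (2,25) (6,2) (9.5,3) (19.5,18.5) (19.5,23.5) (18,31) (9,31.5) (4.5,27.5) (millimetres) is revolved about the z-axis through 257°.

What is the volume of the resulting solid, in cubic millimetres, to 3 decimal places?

Volume = 16748.002 mm³

Profile (r,z), 8 vertices: (2,25) (6,2) (9.5,3) (19.5,18.5) (19.5,23.5) (18,31) (9,31.5) (4.5,27.5)
edge 0: (2,25)→(6,2)  cross = 2·2 − 6·25 = -146.0000; (r_i+r_j)·cross = 8·-146.0000 = -1168.0000
edge 1: (6,2)→(9.5,3)  cross = 6·3 − 9.5·2 = -1.0000; (r_i+r_j)·cross = 15.5·-1.0000 = -15.5000
edge 2: (9.5,3)→(19.5,18.5)  cross = 9.5·18.5 − 19.5·3 = 117.2500; (r_i+r_j)·cross = 29·117.2500 = 3400.2500
edge 3: (19.5,18.5)→(19.5,23.5)  cross = 19.5·23.5 − 19.5·18.5 = 97.5000; (r_i+r_j)·cross = 39·97.5000 = 3802.5000
edge 4: (19.5,23.5)→(18,31)  cross = 19.5·31 − 18·23.5 = 181.5000; (r_i+r_j)·cross = 37.5·181.5000 = 6806.2500
edge 5: (18,31)→(9,31.5)  cross = 18·31.5 − 9·31 = 288.0000; (r_i+r_j)·cross = 27·288.0000 = 7776.0000
edge 6: (9,31.5)→(4.5,27.5)  cross = 9·27.5 − 4.5·31.5 = 105.7500; (r_i+r_j)·cross = 13.5·105.7500 = 1427.6250
edge 7: (4.5,27.5)→(2,25)  cross = 4.5·25 − 2·27.5 = 57.5000; (r_i+r_j)·cross = 6.5·57.5000 = 373.7500
Σcross = 700.5000 → A = |Σcross|/2 = 350.2500 mm²
Σ(r_i+r_j)·cross = 22402.8750 → first moment M = |Σ|/6 = 3733.8125
R_c = M/A = 3733.8125/350.2500 = 10.6604 mm
θ = 257° = 4.485496 rad
V = θ·R_c·A = 4.485496·10.6604·350.2500 = 16748.002 mm³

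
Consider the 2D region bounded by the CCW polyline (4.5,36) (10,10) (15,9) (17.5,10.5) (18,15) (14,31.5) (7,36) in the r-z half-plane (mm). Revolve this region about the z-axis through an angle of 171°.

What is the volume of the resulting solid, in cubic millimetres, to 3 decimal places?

Volume = 7438.526 mm³

Profile (r,z), 7 vertices: (4.5,36) (10,10) (15,9) (17.5,10.5) (18,15) (14,31.5) (7,36)
edge 0: (4.5,36)→(10,10)  cross = 4.5·10 − 10·36 = -315.0000; (r_i+r_j)·cross = 14.5·-315.0000 = -4567.5000
edge 1: (10,10)→(15,9)  cross = 10·9 − 15·10 = -60.0000; (r_i+r_j)·cross = 25·-60.0000 = -1500.0000
edge 2: (15,9)→(17.5,10.5)  cross = 15·10.5 − 17.5·9 = 0.0000; (r_i+r_j)·cross = 32.5·0.0000 = 0.0000
edge 3: (17.5,10.5)→(18,15)  cross = 17.5·15 − 18·10.5 = 73.5000; (r_i+r_j)·cross = 35.5·73.5000 = 2609.2500
edge 4: (18,15)→(14,31.5)  cross = 18·31.5 − 14·15 = 357.0000; (r_i+r_j)·cross = 32·357.0000 = 11424.0000
edge 5: (14,31.5)→(7,36)  cross = 14·36 − 7·31.5 = 283.5000; (r_i+r_j)·cross = 21·283.5000 = 5953.5000
edge 6: (7,36)→(4.5,36)  cross = 7·36 − 4.5·36 = 90.0000; (r_i+r_j)·cross = 11.5·90.0000 = 1035.0000
Σcross = 429.0000 → A = |Σcross|/2 = 214.5000 mm²
Σ(r_i+r_j)·cross = 14954.2500 → first moment M = |Σ|/6 = 2492.3750
R_c = M/A = 2492.3750/214.5000 = 11.6195 mm
θ = 171° = 2.984513 rad
V = θ·R_c·A = 2.984513·11.6195·214.5000 = 7438.526 mm³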